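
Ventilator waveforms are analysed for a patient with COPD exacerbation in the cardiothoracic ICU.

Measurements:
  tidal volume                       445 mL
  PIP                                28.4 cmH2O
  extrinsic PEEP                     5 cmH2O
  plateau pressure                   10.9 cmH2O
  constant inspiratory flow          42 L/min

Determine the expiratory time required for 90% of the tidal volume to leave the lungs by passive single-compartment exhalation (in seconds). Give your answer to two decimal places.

Flow: 42 L/min ÷ 60 = 0.7 L/s.
R = (PIP − Pplat)/V̇ = (28.4 − 10.9) / 0.7 = 17.5/0.7 = 25.0 cmH2O·s/L.
C = Vt/(Pplat − PEEP) = 445.0 / (10.9 − 5) = 445.0/5.9 = 75.424 mL/cmH2O.
τ = R × C = 25.0 × 0.07542 L/cmH2O = 1.886 s.
t = −τ·ln(1 − 0.90) = −1.886·ln(0.1) = 4.343 s.

4.34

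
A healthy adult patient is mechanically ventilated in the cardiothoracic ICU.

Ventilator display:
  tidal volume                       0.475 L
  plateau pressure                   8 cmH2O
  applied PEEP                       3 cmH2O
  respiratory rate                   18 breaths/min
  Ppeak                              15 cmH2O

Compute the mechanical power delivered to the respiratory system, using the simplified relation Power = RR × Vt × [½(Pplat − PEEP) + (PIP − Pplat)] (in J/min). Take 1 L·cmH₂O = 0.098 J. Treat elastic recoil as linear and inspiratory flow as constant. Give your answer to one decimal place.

8.0

Per-breath work = Vt × [½(Pplat−PEEP) + (PIP−Pplat)] = 0.475 × [0.5×5.0 + 7.0] = 0.475 × 9.5 = 4.513 L·cmH2O.
Power = 18 × 4.513 = 81.234 L·cmH2O/min.
× 0.098 J/(L·cmH2O) → 7.961 J/min.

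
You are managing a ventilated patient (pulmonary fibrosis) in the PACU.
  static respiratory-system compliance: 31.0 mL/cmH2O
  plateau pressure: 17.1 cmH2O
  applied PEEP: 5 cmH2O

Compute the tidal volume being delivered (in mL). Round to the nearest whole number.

Vt = Cstat × (Pplat − PEEP) = 31.0 × (17.1 − 5) = 31.0 × 12.1 = 375.1 mL.

375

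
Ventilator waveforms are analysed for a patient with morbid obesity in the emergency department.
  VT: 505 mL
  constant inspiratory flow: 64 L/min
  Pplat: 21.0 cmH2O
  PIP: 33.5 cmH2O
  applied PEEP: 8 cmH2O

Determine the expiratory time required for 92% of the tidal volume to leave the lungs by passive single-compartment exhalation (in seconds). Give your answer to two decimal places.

1.15

Flow: 64 L/min ÷ 60 = 1.0667 L/s.
R = (PIP − Pplat)/V̇ = (33.5 − 21.0) / 1.0667 = 12.5/1.0667 = 11.718 cmH2O·s/L.
C = Vt/(Pplat − PEEP) = 505.0 / (21.0 − 8) = 505.0/13.0 = 38.846 mL/cmH2O.
τ = R × C = 11.718 × 0.03885 L/cmH2O = 0.4552 s.
t = −τ·ln(1 − 0.92) = −0.4552·ln(0.08) = 1.15 s.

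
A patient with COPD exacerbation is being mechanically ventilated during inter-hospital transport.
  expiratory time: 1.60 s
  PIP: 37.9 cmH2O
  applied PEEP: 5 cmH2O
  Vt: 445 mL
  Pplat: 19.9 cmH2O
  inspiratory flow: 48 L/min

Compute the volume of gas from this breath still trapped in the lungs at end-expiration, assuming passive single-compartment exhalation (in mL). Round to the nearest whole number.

Flow: 48 L/min ÷ 60 = 0.8 L/s.
R = (PIP − Pplat)/V̇ = (37.9 − 19.9) / 0.8 = 18.0/0.8 = 22.5 cmH2O·s/L.
C = Vt/(Pplat − PEEP) = 445.0 / (19.9 − 5) = 445.0/14.9 = 29.866 mL/cmH2O.
τ = R × C = 22.5 × 0.02987 L/cmH2O = 0.6721 s.
Fraction remaining = e^(−Te/τ) = e^(−1.60/0.6721) = 0.0925.
Trapped volume = 445.0 × 0.0925 = 41.163 mL.

41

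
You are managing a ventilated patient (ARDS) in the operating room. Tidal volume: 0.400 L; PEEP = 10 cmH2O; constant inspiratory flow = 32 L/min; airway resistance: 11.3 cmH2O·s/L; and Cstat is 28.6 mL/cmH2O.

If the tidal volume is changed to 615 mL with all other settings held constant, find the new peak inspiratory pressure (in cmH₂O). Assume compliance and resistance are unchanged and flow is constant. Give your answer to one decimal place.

Flow: 32 L/min ÷ 60 = 0.5333 L/s.
PIP = Vt/C + R·V̇ + PEEP (constant-flow equation of motion).
Only the elastic term changes: ΔPIP = ΔVt / C = (615 − 400) / 28.6 = 7.517 cmH2O.
Original PIP = 400/28.6 + 11.3×0.5333 + 10 = 30.012 cmH2O; new PIP = 30.012 + (7.517) = 37.529 cmH2O.

37.5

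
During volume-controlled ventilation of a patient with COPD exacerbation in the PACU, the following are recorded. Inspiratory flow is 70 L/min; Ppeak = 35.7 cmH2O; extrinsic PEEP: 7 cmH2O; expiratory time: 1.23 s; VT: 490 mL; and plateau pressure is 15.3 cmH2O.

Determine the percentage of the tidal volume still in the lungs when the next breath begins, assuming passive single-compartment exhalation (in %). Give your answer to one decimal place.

30.4

Flow: 70 L/min ÷ 60 = 1.1667 L/s.
R = (PIP − Pplat)/V̇ = (35.7 − 15.3) / 1.1667 = 20.4/1.1667 = 17.485 cmH2O·s/L.
C = Vt/(Pplat − PEEP) = 490.0 / (15.3 − 7) = 490.0/8.3 = 59.036 mL/cmH2O.
τ = R × C = 17.485 × 0.05904 L/cmH2O = 1.032 s.
Fraction remaining at end-expiration = e^(−Te/τ) = e^(−1.23/1.032) = 0.3037 → 30.37%.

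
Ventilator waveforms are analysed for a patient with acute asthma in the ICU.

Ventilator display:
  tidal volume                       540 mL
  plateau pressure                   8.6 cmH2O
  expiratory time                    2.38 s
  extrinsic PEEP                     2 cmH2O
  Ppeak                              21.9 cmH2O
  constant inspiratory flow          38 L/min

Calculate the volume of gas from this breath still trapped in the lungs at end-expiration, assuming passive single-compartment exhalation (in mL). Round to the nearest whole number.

135

Flow: 38 L/min ÷ 60 = 0.6333 L/s.
R = (PIP − Pplat)/V̇ = (21.9 − 8.6) / 0.6333 = 13.3/0.6333 = 21.001 cmH2O·s/L.
C = Vt/(Pplat − PEEP) = 540.0 / (8.6 − 2) = 540.0/6.6 = 81.818 mL/cmH2O.
τ = R × C = 21.001 × 0.08182 L/cmH2O = 1.718 s.
Fraction remaining = e^(−Te/τ) = e^(−2.38/1.718) = 0.2502.
Trapped volume = 540.0 × 0.2502 = 135.11 mL.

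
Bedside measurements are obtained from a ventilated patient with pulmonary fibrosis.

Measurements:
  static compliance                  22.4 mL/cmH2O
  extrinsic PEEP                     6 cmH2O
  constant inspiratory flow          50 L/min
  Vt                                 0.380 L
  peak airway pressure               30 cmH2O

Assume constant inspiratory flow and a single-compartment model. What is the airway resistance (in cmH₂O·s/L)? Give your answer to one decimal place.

8.4

Flow: 50 L/min ÷ 60 = 0.8333 L/s.
Equation of motion (constant flow): PIP = Vt/C + R·V̇ + PEEP.
R·V̇ = PIP − Vt/C − PEEP = 30 − 380/22.4 − 6 = 30 − 16.964 − 6 = 7.036 cmH2O.
R = 7.036 / 0.8333 = 8.444 cmH2O·s/L.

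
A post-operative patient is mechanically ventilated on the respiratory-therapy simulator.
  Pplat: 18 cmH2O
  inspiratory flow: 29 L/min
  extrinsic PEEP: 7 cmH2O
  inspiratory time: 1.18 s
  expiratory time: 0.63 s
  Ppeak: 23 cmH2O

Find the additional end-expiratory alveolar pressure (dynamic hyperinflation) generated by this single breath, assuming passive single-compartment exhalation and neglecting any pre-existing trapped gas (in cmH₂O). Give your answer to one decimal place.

3.4

Flow: 29 L/min ÷ 60 = 0.4833 L/s.
Vt = flow × Ti = 0.4833 L/s × 1.18 s × 1000 mL/L = 570.29 mL.
R = (PIP − Pplat)/V̇ = (23 − 18) / 0.4833 = 5.0/0.4833 = 10.346 cmH2O·s/L.
C = Vt/(Pplat − PEEP) = 570.29 / (18 − 7) = 570.29/11.0 = 51.845 mL/cmH2O.
τ = R × C = 10.346 × 0.05185 L/cmH2O = 0.5364 s.
Fraction remaining = e^(−Te/τ) = e^(−0.63/0.5364) = 0.309; trapped volume = 570.29 × 0.309 = 176.22 mL.
Additional alveolar pressure from trapping ≈ V_trapped / C = 176.22 / 51.845 = 3.399 cmH2O.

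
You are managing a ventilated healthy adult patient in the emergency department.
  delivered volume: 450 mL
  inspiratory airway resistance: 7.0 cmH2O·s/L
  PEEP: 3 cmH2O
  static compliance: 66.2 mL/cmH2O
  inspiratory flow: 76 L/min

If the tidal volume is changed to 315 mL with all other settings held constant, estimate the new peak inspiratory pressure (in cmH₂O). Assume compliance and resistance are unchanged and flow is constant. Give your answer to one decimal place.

Flow: 76 L/min ÷ 60 = 1.2667 L/s.
PIP = Vt/C + R·V̇ + PEEP (constant-flow equation of motion).
Only the elastic term changes: ΔPIP = ΔVt / C = (315 − 450) / 66.2 = -2.039 cmH2O.
Original PIP = 450/66.2 + 7.0×1.2667 + 3 = 18.664 cmH2O; new PIP = 18.664 + (-2.039) = 16.625 cmH2O.

16.6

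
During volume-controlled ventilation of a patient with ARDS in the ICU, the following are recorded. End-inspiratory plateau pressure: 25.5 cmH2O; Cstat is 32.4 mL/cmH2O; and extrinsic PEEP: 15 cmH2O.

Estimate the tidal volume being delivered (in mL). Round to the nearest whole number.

340

Vt = Cstat × (Pplat − PEEP) = 32.4 × (25.5 − 15) = 32.4 × 10.5 = 340.2 mL.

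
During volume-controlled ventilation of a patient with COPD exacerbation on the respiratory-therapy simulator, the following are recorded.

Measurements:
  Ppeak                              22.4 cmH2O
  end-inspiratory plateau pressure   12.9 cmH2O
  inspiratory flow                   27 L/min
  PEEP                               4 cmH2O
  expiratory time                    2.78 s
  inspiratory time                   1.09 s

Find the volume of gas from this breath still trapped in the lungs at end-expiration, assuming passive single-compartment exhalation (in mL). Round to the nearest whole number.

45

Flow: 27 L/min ÷ 60 = 0.45 L/s.
Vt = flow × Ti = 0.45 L/s × 1.09 s × 1000 mL/L = 490.5 mL.
R = (PIP − Pplat)/V̇ = (22.4 − 12.9) / 0.45 = 9.5/0.45 = 21.111 cmH2O·s/L.
C = Vt/(Pplat − PEEP) = 490.5 / (12.9 − 4) = 490.5/8.9 = 55.112 mL/cmH2O.
τ = R × C = 21.111 × 0.05511 L/cmH2O = 1.163 s.
Fraction remaining = e^(−Te/τ) = e^(−2.78/1.163) = 0.0916.
Trapped volume = 490.5 × 0.0916 = 44.93 mL.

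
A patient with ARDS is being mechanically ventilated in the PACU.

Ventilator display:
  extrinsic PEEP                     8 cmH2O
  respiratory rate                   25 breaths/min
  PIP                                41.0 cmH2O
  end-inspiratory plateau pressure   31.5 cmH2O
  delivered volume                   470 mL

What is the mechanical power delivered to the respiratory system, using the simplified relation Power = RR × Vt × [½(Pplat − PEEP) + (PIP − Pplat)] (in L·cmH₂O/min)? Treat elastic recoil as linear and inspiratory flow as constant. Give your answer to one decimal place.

249.7

Per-breath work = Vt × [½(Pplat−PEEP) + (PIP−Pplat)] = 0.470 × [0.5×23.5 + 9.5] = 0.470 × 21.25 = 9.988 L·cmH2O.
Power = 25 × 9.988 = 249.7 L·cmH2O/min.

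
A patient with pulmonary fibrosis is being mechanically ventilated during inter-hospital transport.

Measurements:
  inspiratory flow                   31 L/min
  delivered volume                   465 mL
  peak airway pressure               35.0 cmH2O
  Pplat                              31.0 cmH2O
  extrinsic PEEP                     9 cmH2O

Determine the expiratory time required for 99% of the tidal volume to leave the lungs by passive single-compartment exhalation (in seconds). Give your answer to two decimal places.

Flow: 31 L/min ÷ 60 = 0.5167 L/s.
R = (PIP − Pplat)/V̇ = (35.0 − 31.0) / 0.5167 = 4.0/0.5167 = 7.741 cmH2O·s/L.
C = Vt/(Pplat − PEEP) = 465.0 / (31.0 − 9) = 465.0/22.0 = 21.136 mL/cmH2O.
τ = R × C = 7.741 × 0.02114 L/cmH2O = 0.1636 s.
t = −τ·ln(1 − 0.99) = −0.1636·ln(0.01) = 0.7534 s.

0.75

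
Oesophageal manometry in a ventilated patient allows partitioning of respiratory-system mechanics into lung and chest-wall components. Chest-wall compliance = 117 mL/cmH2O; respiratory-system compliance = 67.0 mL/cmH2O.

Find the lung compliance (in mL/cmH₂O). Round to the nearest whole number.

157

1/CL = 1/Crs − 1/Ccw.
1/CL = 1/67.0 − 1/117 = 0.006378.
CL = 156.79 mL/cmH2O.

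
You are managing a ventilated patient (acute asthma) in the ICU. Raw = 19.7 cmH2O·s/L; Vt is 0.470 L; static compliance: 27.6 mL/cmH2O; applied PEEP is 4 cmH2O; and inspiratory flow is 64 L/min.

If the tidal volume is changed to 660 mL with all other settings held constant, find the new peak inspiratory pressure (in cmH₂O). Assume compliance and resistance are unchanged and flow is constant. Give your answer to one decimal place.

48.9

Flow: 64 L/min ÷ 60 = 1.0667 L/s.
PIP = Vt/C + R·V̇ + PEEP (constant-flow equation of motion).
Only the elastic term changes: ΔPIP = ΔVt / C = (660 − 470) / 27.6 = 6.884 cmH2O.
Original PIP = 470/27.6 + 19.7×1.0667 + 4 = 42.043 cmH2O; new PIP = 42.043 + (6.884) = 48.927 cmH2O.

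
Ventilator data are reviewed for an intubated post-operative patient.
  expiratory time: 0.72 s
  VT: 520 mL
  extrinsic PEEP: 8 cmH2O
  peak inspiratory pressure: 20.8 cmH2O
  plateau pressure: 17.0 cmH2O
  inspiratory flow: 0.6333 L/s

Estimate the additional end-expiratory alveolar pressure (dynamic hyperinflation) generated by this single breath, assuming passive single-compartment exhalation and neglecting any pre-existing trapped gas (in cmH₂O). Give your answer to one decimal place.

R = (PIP − Pplat)/V̇ = (20.8 − 17.0) / 0.6333 = 3.8/0.6333 = 6.0 cmH2O·s/L.
C = Vt/(Pplat − PEEP) = 520.0 / (17.0 − 8) = 520.0/9.0 = 57.778 mL/cmH2O.
τ = R × C = 6.0 × 0.05778 L/cmH2O = 0.3467 s.
Fraction remaining = e^(−Te/τ) = e^(−0.72/0.3467) = 0.1253; trapped volume = 520.0 × 0.1253 = 65.156 mL.
Additional alveolar pressure from trapping ≈ V_trapped / C = 65.156 / 57.778 = 1.128 cmH2O.

1.1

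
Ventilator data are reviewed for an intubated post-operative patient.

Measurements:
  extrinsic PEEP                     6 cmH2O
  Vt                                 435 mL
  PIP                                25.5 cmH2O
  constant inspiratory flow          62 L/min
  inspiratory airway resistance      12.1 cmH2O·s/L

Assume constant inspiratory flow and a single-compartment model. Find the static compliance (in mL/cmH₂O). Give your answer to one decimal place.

Flow: 62 L/min ÷ 60 = 1.0333 L/s.
Equation of motion (constant flow): PIP = Vt/C + R·V̇ + PEEP.
Vt/C = PIP − R·V̇ − PEEP = 25.5 − 12.1×1.0333 − 6 = 25.5 − 12.503 − 6 = 6.997 cmH2O.
C = Vt / 6.997 = 435 / 6.997 = 62.17 mL/cmH2O.

62.2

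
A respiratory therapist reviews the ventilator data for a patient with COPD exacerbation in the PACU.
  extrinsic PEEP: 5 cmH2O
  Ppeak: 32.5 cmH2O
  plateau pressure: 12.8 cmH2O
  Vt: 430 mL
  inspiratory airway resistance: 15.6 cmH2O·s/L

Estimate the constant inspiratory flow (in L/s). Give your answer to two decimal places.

1.26

flow = (PIP − Pplat) / Raw = 19.7 / 15.6 = 1.263 L/s.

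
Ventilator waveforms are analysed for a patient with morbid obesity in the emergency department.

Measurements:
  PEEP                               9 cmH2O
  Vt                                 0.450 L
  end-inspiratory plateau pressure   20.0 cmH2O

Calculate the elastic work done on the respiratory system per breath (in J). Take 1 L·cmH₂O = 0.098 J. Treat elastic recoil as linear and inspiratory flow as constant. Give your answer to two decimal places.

Elastic work ≈ ½ × (Pplat − PEEP) × Vt = 0.5 × (20.0 − 9) × 0.450 L = 0.5 × 11.0 × 0.450 = 2.475 L·cmH2O.
× 0.098 J/(L·cmH2O) → 0.2426 J.

0.24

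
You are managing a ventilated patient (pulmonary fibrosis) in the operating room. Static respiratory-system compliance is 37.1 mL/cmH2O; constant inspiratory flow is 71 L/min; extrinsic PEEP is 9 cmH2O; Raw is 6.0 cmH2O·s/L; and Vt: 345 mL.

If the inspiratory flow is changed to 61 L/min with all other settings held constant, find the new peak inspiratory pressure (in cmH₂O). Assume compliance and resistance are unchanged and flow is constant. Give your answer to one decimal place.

Flow: 71 L/min ÷ 60 = 1.1833 L/s.
New flow: 61 L/min ÷ 60 = 1.0167 L/s.
PIP = Vt/C + R·V̇ + PEEP (constant-flow equation of motion).
Only the resistive term changes: ΔPIP = R × ΔV̇ = 6.0 × (1.0167 − 1.1833) = 6.0 × -0.1666 = -0.9996 cmH2O.
Original PIP = 345/37.1 + 6.0×1.1833 + 9 = 25.399 cmH2O; new PIP = 25.399 + (-0.9996) = 24.399 cmH2O.

24.4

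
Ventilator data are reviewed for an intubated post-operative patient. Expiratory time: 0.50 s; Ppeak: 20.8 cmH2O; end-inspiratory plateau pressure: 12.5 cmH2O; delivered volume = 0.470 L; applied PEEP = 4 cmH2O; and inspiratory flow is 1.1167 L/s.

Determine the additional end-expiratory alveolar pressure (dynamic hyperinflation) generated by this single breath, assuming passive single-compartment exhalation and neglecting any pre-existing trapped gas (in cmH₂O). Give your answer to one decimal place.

2.5

R = (PIP − Pplat)/V̇ = (20.8 − 12.5) / 1.1167 = 8.3/1.1167 = 7.433 cmH2O·s/L.
C = Vt/(Pplat − PEEP) = 470.0 / (12.5 − 4) = 470.0/8.5 = 55.294 mL/cmH2O.
τ = R × C = 7.433 × 0.05529 L/cmH2O = 0.411 s.
Fraction remaining = e^(−Te/τ) = e^(−0.50/0.411) = 0.2963; trapped volume = 470.0 × 0.2963 = 139.26 mL.
Additional alveolar pressure from trapping ≈ V_trapped / C = 139.26 / 55.294 = 2.519 cmH2O.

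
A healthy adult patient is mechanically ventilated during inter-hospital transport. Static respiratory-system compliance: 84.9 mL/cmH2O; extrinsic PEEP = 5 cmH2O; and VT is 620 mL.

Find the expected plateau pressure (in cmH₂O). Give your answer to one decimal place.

12.3

Pplat = PEEP + Vt / Cstat = 5 + 620 / 84.9 = 5 + 7.303 = 12.303 cmH2O.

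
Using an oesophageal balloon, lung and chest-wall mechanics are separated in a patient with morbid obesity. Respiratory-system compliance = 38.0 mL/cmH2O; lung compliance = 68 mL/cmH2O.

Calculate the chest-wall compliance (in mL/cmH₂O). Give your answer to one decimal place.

1/Ccw = 1/Crs − 1/CL.
1/Ccw = 1/38.0 − 1/68 = 0.01161.
Ccw = 86.133 mL/cmH2O.

86.1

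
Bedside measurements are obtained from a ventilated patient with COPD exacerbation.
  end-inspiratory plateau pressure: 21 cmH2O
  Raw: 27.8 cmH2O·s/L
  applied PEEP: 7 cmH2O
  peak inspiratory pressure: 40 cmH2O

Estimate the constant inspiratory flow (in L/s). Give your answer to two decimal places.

flow = (PIP − Pplat) / Raw = 19.0 / 27.8 = 0.6835 L/s.

0.68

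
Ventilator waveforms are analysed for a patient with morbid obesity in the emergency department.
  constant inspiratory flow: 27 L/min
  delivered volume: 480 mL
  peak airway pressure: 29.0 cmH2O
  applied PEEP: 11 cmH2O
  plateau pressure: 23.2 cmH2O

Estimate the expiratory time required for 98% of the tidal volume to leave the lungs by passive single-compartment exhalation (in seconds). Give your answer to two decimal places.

1.98

Flow: 27 L/min ÷ 60 = 0.45 L/s.
R = (PIP − Pplat)/V̇ = (29.0 − 23.2) / 0.45 = 5.8/0.45 = 12.889 cmH2O·s/L.
C = Vt/(Pplat − PEEP) = 480.0 / (23.2 − 11) = 480.0/12.2 = 39.344 mL/cmH2O.
τ = R × C = 12.889 × 0.03934 L/cmH2O = 0.5071 s.
t = −τ·ln(1 − 0.98) = −0.5071·ln(0.02) = 1.984 s.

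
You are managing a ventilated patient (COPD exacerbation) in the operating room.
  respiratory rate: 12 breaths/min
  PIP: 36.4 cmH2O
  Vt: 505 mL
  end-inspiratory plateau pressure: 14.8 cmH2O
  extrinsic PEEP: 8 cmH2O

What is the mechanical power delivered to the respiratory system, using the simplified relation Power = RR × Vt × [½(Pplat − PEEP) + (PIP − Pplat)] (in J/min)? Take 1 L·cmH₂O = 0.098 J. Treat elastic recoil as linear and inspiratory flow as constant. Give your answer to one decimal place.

Per-breath work = Vt × [½(Pplat−PEEP) + (PIP−Pplat)] = 0.505 × [0.5×6.8 + 21.6] = 0.505 × 25.0 = 12.625 L·cmH2O.
Power = 12 × 12.625 = 151.5 L·cmH2O/min.
× 0.098 J/(L·cmH2O) → 14.847 J/min.

14.8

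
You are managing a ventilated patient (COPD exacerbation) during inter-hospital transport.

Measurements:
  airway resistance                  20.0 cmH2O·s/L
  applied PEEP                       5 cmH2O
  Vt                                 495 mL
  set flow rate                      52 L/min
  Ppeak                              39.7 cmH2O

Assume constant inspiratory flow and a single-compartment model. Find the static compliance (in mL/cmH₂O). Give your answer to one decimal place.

Flow: 52 L/min ÷ 60 = 0.8667 L/s.
Equation of motion (constant flow): PIP = Vt/C + R·V̇ + PEEP.
Vt/C = PIP − R·V̇ − PEEP = 39.7 − 20.0×0.8667 − 5 = 39.7 − 17.334 − 5 = 17.366 cmH2O.
C = Vt / 17.366 = 495 / 17.366 = 28.504 mL/cmH2O.

28.5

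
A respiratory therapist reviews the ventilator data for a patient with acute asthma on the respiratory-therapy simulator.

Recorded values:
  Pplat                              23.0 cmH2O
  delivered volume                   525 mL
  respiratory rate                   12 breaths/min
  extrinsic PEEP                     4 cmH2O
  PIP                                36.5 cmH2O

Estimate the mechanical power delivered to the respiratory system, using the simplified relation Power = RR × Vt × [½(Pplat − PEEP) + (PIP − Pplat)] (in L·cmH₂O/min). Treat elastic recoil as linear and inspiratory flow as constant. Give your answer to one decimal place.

144.9

Per-breath work = Vt × [½(Pplat−PEEP) + (PIP−Pplat)] = 0.525 × [0.5×19.0 + 13.5] = 0.525 × 23.0 = 12.075 L·cmH2O.
Power = 12 × 12.075 = 144.9 L·cmH2O/min.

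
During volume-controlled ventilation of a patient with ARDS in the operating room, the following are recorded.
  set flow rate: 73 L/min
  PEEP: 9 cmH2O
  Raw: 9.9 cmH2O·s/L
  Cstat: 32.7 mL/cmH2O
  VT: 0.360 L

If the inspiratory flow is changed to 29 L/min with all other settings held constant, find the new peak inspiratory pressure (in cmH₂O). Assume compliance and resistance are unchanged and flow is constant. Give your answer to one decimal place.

24.8

Flow: 73 L/min ÷ 60 = 1.2167 L/s.
New flow: 29 L/min ÷ 60 = 0.4833 L/s.
PIP = Vt/C + R·V̇ + PEEP (constant-flow equation of motion).
Only the resistive term changes: ΔPIP = R × ΔV̇ = 9.9 × (0.4833 − 1.2167) = 9.9 × -0.7334 = -7.261 cmH2O.
Original PIP = 360/32.7 + 9.9×1.2167 + 9 = 32.055 cmH2O; new PIP = 32.055 + (-7.261) = 24.794 cmH2O.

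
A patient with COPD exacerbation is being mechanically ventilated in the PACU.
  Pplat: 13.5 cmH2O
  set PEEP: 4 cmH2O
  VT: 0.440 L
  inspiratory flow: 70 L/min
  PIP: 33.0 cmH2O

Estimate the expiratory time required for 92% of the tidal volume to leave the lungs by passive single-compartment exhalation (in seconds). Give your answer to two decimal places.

Flow: 70 L/min ÷ 60 = 1.1667 L/s.
R = (PIP − Pplat)/V̇ = (33.0 − 13.5) / 1.1667 = 19.5/1.1667 = 16.714 cmH2O·s/L.
C = Vt/(Pplat − PEEP) = 440.0 / (13.5 − 4) = 440.0/9.5 = 46.316 mL/cmH2O.
τ = R × C = 16.714 × 0.04632 L/cmH2O = 0.7742 s.
t = −τ·ln(1 − 0.92) = −0.7742·ln(0.08) = 1.955 s.

1.96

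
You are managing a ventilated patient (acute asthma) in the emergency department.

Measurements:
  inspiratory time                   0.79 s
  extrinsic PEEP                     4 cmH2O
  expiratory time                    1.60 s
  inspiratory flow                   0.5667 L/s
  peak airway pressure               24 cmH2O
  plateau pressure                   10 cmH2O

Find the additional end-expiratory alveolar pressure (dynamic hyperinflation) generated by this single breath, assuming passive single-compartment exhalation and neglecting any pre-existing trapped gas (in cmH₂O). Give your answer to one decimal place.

Vt = flow × Ti = 0.5667 L/s × 0.79 s × 1000 mL/L = 447.69 mL.
R = (PIP − Pplat)/V̇ = (24 − 10) / 0.5667 = 14.0/0.5667 = 24.704 cmH2O·s/L.
C = Vt/(Pplat − PEEP) = 447.69 / (10 − 4) = 447.69/6.0 = 74.615 mL/cmH2O.
τ = R × C = 24.704 × 0.07462 L/cmH2O = 1.843 s.
Fraction remaining = e^(−Te/τ) = e^(−1.60/1.843) = 0.4197; trapped volume = 447.69 × 0.4197 = 187.9 mL.
Additional alveolar pressure from trapping ≈ V_trapped / C = 187.9 / 74.615 = 2.518 cmH2O.

2.5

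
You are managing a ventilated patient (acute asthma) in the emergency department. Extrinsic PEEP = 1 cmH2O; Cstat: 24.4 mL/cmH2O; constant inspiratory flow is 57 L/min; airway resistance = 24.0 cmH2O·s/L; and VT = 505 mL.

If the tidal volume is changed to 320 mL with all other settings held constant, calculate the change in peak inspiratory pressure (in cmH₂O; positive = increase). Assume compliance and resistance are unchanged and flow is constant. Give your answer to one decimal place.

PIP = Vt/C + R·V̇ + PEEP (constant-flow equation of motion).
Only the elastic term changes: ΔPIP = ΔVt / C = (320 − 505) / 24.4 = -7.582 cmH2O.

-7.6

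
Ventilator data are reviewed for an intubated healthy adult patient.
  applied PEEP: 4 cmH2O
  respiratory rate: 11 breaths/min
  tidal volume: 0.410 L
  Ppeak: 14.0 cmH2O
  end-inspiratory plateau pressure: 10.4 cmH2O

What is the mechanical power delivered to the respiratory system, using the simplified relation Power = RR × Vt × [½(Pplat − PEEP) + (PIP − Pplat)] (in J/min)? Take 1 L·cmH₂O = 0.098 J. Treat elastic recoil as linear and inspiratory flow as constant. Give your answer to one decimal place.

3.0

Per-breath work = Vt × [½(Pplat−PEEP) + (PIP−Pplat)] = 0.410 × [0.5×6.4 + 3.6] = 0.410 × 6.8 = 2.788 L·cmH2O.
Power = 11 × 2.788 = 30.668 L·cmH2O/min.
× 0.098 J/(L·cmH2O) → 3.005 J/min.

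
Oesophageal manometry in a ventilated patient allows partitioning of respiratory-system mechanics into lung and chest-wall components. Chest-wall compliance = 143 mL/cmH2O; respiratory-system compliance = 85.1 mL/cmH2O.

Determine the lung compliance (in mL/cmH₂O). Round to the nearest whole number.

210

1/CL = 1/Crs − 1/Ccw.
1/CL = 1/85.1 − 1/143 = 0.004758.
CL = 210.17 mL/cmH2O.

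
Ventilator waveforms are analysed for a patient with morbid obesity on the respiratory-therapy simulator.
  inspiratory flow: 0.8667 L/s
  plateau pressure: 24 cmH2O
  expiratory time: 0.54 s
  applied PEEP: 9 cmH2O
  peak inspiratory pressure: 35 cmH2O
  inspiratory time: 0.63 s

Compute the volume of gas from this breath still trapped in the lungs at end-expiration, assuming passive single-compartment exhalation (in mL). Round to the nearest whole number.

170

Vt = flow × Ti = 0.8667 L/s × 0.63 s × 1000 mL/L = 546.02 mL.
R = (PIP − Pplat)/V̇ = (35 − 24) / 0.8667 = 11.0/0.8667 = 12.692 cmH2O·s/L.
C = Vt/(Pplat − PEEP) = 546.02 / (24 − 9) = 546.02/15.0 = 36.401 mL/cmH2O.
τ = R × C = 12.692 × 0.0364 L/cmH2O = 0.462 s.
Fraction remaining = e^(−Te/τ) = e^(−0.54/0.462) = 0.3107.
Trapped volume = 546.02 × 0.3107 = 169.65 mL.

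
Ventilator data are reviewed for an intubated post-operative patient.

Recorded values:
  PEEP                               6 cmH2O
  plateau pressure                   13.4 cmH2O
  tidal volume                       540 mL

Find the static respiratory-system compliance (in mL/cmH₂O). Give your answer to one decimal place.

Cstat = Vt / (Pplat − PEEP) = 540 / (13.4 − 6) = 540 / 7.4 = 72.973 mL/cmH2O.

73.0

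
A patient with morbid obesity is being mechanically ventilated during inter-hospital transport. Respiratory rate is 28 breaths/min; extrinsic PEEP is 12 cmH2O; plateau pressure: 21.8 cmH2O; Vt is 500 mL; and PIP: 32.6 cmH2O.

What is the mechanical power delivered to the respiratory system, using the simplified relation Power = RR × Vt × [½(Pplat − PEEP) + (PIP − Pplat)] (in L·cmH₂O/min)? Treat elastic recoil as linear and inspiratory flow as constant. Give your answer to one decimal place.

219.8

Per-breath work = Vt × [½(Pplat−PEEP) + (PIP−Pplat)] = 0.500 × [0.5×9.8 + 10.8] = 0.500 × 15.7 = 7.85 L·cmH2O.
Power = 28 × 7.85 = 219.8 L·cmH2O/min.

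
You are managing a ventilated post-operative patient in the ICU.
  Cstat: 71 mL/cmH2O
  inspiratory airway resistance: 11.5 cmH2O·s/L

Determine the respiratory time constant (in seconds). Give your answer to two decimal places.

τ = R × C = 11.5 × 71 mL/cmH2O = 11.5 × 0.071 L/cmH2O = 0.8165 s.

0.82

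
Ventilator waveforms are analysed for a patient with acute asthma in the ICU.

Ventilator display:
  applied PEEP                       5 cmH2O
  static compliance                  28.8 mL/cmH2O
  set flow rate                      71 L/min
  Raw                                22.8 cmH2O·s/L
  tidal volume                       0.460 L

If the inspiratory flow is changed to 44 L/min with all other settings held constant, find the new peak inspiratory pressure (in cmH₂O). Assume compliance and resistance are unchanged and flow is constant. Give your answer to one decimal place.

37.7

Flow: 71 L/min ÷ 60 = 1.1833 L/s.
New flow: 44 L/min ÷ 60 = 0.7333 L/s.
PIP = Vt/C + R·V̇ + PEEP (constant-flow equation of motion).
Only the resistive term changes: ΔPIP = R × ΔV̇ = 22.8 × (0.7333 − 1.1833) = 22.8 × -0.45 = -10.26 cmH2O.
Original PIP = 460/28.8 + 22.8×1.1833 + 5 = 47.951 cmH2O; new PIP = 47.951 + (-10.26) = 37.691 cmH2O.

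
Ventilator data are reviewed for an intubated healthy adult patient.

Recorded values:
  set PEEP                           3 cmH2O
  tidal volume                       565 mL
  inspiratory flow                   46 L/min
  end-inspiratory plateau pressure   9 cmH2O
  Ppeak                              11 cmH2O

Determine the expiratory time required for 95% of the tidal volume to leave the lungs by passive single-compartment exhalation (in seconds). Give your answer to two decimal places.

Flow: 46 L/min ÷ 60 = 0.7667 L/s.
R = (PIP − Pplat)/V̇ = (11 − 9) / 0.7667 = 2.0/0.7667 = 2.609 cmH2O·s/L.
C = Vt/(Pplat − PEEP) = 565.0 / (9 − 3) = 565.0/6.0 = 94.167 mL/cmH2O.
τ = R × C = 2.609 × 0.09417 L/cmH2O = 0.2457 s.
t = −τ·ln(1 − 0.95) = −0.2457·ln(0.05) = 0.7361 s.

0.74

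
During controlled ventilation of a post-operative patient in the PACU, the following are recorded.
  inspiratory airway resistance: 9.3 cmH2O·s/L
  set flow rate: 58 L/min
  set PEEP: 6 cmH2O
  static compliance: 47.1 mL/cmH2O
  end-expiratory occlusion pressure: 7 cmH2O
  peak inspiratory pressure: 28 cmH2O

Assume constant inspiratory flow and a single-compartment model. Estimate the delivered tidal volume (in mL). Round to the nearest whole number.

Flow: 58 L/min ÷ 60 = 0.9667 L/s.
Total PEEP = 7 cmH2O (set 6 + intrinsic 1); this is the baseline alveolar pressure.
Equation of motion (constant flow): PIP = Vt/C + R·V̇ + PEEP.
Vt/C = PIP − R·V̇ − PEEP = 28 − 8.99 − 7 = 12.01 cmH2O.
Vt = C × 12.01 = 47.1 × 12.01 = 565.67 mL.

566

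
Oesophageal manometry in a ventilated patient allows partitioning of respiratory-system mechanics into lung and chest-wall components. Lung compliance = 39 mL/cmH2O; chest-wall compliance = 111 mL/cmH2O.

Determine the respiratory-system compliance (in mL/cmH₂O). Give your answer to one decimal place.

Lung and chest wall are elastances in series: 1/Crs = 1/CL + 1/Ccw.
1/Crs = 1/39 + 1/111 = 0.03465.
Crs = 28.86 mL/cmH2O.

28.9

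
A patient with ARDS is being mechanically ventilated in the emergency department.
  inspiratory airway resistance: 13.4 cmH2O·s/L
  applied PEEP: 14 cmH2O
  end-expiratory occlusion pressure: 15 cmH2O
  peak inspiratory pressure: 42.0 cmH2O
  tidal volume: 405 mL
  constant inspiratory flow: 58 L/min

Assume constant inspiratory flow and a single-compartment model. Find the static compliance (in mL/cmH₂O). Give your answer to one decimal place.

Flow: 58 L/min ÷ 60 = 0.9667 L/s.
Total PEEP = 15 cmH2O (set 14 + intrinsic 1); this is the baseline alveolar pressure.
Equation of motion (constant flow): PIP = Vt/C + R·V̇ + PEEP.
Vt/C = PIP − R·V̇ − PEEP = 42.0 − 13.4×0.9667 − 15 = 42.0 − 12.954 − 15 = 14.046 cmH2O.
C = Vt / 14.046 = 405 / 14.046 = 28.834 mL/cmH2O.

28.8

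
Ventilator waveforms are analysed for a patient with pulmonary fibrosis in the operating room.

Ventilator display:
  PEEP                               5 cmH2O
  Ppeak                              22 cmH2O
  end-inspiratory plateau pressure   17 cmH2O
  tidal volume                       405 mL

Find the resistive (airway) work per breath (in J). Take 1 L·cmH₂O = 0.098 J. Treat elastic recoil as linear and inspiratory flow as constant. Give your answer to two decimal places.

0.20

With constant inspiratory flow the resistive pressure is constant at PIP − Pplat = 22 − 17 = 5.0 cmH2O, so resistive work = 5.0 × 0.405 = 2.025 L·cmH2O.
× 0.098 J/(L·cmH2O) → 0.1985 J.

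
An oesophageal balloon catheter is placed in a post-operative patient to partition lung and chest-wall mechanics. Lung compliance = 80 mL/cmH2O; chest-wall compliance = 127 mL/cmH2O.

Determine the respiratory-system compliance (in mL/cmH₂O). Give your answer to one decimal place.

Lung and chest wall are elastances in series: 1/Crs = 1/CL + 1/Ccw.
1/Crs = 1/80 + 1/127 = 0.02037.
Crs = 49.092 mL/cmH2O.

49.1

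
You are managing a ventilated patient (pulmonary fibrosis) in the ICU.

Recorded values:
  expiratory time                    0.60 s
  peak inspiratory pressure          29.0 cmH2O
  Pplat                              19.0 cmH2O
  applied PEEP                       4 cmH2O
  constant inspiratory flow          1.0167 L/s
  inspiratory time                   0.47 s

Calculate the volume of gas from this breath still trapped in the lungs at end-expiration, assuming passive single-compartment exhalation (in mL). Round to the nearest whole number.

Vt = flow × Ti = 1.0167 L/s × 0.47 s × 1000 mL/L = 477.85 mL.
R = (PIP − Pplat)/V̇ = (29.0 − 19.0) / 1.0167 = 10.0/1.0167 = 9.836 cmH2O·s/L.
C = Vt/(Pplat − PEEP) = 477.85 / (19.0 − 4) = 477.85/15.0 = 31.857 mL/cmH2O.
τ = R × C = 9.836 × 0.03186 L/cmH2O = 0.3134 s.
Fraction remaining = e^(−Te/τ) = e^(−0.60/0.3134) = 0.1474.
Trapped volume = 477.85 × 0.1474 = 70.435 mL.

70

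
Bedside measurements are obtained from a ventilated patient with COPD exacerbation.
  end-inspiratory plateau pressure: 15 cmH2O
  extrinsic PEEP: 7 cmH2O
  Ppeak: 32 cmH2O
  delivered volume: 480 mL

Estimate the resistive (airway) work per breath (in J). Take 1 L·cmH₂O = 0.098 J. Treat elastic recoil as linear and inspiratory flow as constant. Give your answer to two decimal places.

0.80

With constant inspiratory flow the resistive pressure is constant at PIP − Pplat = 32 − 15 = 17.0 cmH2O, so resistive work = 17.0 × 0.480 = 8.16 L·cmH2O.
× 0.098 J/(L·cmH2O) → 0.7997 J.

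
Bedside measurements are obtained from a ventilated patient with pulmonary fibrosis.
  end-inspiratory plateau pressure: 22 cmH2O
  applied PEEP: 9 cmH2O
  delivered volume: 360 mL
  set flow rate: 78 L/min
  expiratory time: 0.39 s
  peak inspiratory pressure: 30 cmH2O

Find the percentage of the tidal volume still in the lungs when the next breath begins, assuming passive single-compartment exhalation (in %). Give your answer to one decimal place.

Flow: 78 L/min ÷ 60 = 1.3 L/s.
R = (PIP − Pplat)/V̇ = (30 − 22) / 1.3 = 8.0/1.3 = 6.154 cmH2O·s/L.
C = Vt/(Pplat − PEEP) = 360.0 / (22 − 9) = 360.0/13.0 = 27.692 mL/cmH2O.
τ = R × C = 6.154 × 0.02769 L/cmH2O = 0.1704 s.
Fraction remaining at end-expiration = e^(−Te/τ) = e^(−0.39/0.1704) = 0.1014 → 10.14%.

10.1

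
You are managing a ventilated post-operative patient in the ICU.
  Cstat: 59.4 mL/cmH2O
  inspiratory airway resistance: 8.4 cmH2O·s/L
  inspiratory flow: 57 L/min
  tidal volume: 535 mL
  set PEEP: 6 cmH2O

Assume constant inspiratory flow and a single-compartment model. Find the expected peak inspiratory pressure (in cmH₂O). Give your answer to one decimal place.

Flow: 57 L/min ÷ 60 = 0.95 L/s.
Equation of motion (constant flow): PIP = Vt/C + R·V̇ + PEEP.
PIP = 535/59.4 + 8.4×0.95 + 6 = 9.007 + 7.98 + 6 = 22.987 cmH2O.

23.0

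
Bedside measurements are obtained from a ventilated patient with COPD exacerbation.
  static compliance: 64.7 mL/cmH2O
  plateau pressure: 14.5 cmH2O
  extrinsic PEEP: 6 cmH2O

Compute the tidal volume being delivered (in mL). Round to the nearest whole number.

Vt = Cstat × (Pplat − PEEP) = 64.7 × (14.5 − 6) = 64.7 × 8.5 = 549.95 mL.

550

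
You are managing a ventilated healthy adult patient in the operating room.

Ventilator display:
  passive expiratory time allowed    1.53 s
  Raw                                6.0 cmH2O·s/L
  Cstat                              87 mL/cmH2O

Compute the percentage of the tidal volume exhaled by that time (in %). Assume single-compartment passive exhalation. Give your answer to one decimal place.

τ = R × C = 6.0 × 87 mL/cmH2O = 6.0 × 0.087 L/cmH2O = 0.522 s.
Passive exhalation: V(t)/V₀ = e^(−t/τ) = e^(−1.53/0.522) = 0.05334.
Fraction exhaled = 1 − 0.05334 = 0.9467 → 94.67%.

94.7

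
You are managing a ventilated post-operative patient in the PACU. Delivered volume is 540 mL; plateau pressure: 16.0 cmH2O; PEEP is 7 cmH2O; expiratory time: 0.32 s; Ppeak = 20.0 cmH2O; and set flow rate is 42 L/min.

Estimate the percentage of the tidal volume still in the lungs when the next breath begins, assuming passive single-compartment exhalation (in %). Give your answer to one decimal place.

Flow: 42 L/min ÷ 60 = 0.7 L/s.
R = (PIP − Pplat)/V̇ = (20.0 − 16.0) / 0.7 = 4.0/0.7 = 5.714 cmH2O·s/L.
C = Vt/(Pplat − PEEP) = 540.0 / (16.0 − 7) = 540.0/9.0 = 60.0 mL/cmH2O.
τ = R × C = 5.714 × 0.06 L/cmH2O = 0.3428 s.
Fraction remaining at end-expiration = e^(−Te/τ) = e^(−0.32/0.3428) = 0.3932 → 39.32%.

39.3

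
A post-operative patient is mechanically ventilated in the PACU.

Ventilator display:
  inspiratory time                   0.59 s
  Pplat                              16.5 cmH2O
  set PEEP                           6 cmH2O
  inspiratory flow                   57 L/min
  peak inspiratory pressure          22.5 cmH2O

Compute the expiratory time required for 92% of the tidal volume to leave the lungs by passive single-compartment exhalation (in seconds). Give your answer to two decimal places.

0.85

Flow: 57 L/min ÷ 60 = 0.95 L/s.
Vt = flow × Ti = 0.95 L/s × 0.59 s × 1000 mL/L = 560.5 mL.
R = (PIP − Pplat)/V̇ = (22.5 − 16.5) / 0.95 = 6.0/0.95 = 6.316 cmH2O·s/L.
C = Vt/(Pplat − PEEP) = 560.5 / (16.5 − 6) = 560.5/10.5 = 53.381 mL/cmH2O.
τ = R × C = 6.316 × 0.05338 L/cmH2O = 0.3371 s.
t = −τ·ln(1 − 0.92) = −0.3371·ln(0.08) = 0.8514 s.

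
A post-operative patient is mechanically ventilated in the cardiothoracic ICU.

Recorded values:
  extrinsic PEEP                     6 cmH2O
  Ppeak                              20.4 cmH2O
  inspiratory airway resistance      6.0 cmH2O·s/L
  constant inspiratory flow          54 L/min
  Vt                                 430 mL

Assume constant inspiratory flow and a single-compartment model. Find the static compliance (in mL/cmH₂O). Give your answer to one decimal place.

47.8

Flow: 54 L/min ÷ 60 = 0.9 L/s.
Equation of motion (constant flow): PIP = Vt/C + R·V̇ + PEEP.
Vt/C = PIP − R·V̇ − PEEP = 20.4 − 6.0×0.9 − 6 = 20.4 − 5.4 − 6 = 9.0 cmH2O.
C = Vt / 9.0 = 430 / 9.0 = 47.778 mL/cmH2O.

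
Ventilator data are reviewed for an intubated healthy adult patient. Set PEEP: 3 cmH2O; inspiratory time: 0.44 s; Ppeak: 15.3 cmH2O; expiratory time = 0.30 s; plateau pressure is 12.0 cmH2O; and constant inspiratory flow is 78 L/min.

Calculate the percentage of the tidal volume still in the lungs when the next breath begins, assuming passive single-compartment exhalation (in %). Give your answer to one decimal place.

Flow: 78 L/min ÷ 60 = 1.3 L/s.
Vt = flow × Ti = 1.3 L/s × 0.44 s × 1000 mL/L = 572.0 mL.
R = (PIP − Pplat)/V̇ = (15.3 − 12.0) / 1.3 = 3.3/1.3 = 2.538 cmH2O·s/L.
C = Vt/(Pplat − PEEP) = 572.0 / (12.0 − 3) = 572.0/9.0 = 63.556 mL/cmH2O.
τ = R × C = 2.538 × 0.06356 L/cmH2O = 0.1613 s.
Fraction remaining at end-expiration = e^(−Te/τ) = e^(−0.30/0.1613) = 0.1557 → 15.57%.

15.6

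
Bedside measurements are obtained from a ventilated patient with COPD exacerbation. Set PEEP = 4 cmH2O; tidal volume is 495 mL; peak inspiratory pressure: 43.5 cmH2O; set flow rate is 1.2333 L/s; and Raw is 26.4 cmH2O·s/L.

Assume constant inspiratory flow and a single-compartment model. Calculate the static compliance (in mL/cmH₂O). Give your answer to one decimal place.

Equation of motion (constant flow): PIP = Vt/C + R·V̇ + PEEP.
Vt/C = PIP − R·V̇ − PEEP = 43.5 − 26.4×1.2333 − 4 = 43.5 − 32.559 − 4 = 6.941 cmH2O.
C = Vt / 6.941 = 495 / 6.941 = 71.315 mL/cmH2O.

71.3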